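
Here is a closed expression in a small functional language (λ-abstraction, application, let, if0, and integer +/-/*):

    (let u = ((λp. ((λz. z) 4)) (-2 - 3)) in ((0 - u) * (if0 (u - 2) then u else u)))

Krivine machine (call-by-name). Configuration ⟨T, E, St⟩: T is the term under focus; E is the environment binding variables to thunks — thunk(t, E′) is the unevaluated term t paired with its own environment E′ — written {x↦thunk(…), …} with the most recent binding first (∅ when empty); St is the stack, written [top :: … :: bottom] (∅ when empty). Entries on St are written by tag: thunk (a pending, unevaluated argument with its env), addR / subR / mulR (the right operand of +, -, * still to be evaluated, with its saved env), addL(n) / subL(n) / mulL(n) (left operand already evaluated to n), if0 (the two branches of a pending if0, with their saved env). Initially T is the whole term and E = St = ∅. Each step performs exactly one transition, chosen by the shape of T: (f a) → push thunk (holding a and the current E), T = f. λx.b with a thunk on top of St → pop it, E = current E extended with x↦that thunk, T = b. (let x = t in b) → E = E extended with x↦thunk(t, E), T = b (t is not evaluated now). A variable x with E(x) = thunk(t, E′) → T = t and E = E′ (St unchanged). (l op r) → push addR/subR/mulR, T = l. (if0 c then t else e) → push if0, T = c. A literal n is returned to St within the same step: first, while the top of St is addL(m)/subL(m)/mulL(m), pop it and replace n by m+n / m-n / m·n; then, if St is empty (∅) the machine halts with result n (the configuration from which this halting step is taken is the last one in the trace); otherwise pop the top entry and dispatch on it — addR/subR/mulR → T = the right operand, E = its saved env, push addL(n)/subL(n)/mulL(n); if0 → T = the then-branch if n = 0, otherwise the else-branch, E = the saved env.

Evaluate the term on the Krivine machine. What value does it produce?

t=0: [T=(let u = ((λp. ((λz. z) 4)) (-2 - 3)) in ((0 - u) * (if0 (u - 2) then u else u))) | E=∅ | St=∅]
t=1: [T=((0 - u) * (if0 (u - 2) then u else u)) | E={u↦thunk(((λp. ((λz. z) 4)) (-2 - 3)), ∅)} | St=∅]
t=2: [T=(0 - u) | E={u↦thunk(((λp. ((λz. z) 4)) (-2 - 3)), ∅)} | St=[mulR]]
t=3: [T=0 | E={u↦thunk(((λp. ((λz. z) 4)) (-2 - 3)), ∅)} | St=[subR :: mulR]]
t=4: [T=u | E={u↦thunk(((λp. ((λz. z) 4)) (-2 - 3)), ∅)} | St=[subL(0) :: mulR]]
t=5: [T=((λp. ((λz. z) 4)) (-2 - 3)) | E=∅ | St=[subL(0) :: mulR]]
t=6: [T=(λp. ((λz. z) 4)) | E=∅ | St=[thunk :: subL(0) :: mulR]]
t=7: [T=((λz. z) 4) | E={p↦thunk((-2 - 3), ∅)} | St=[subL(0) :: mulR]]
t=8: [T=(λz. z) | E={p↦thunk((-2 - 3), ∅)} | St=[thunk :: subL(0) :: mulR]]
t=9: [T=z | E={z↦thunk(4, {p↦thunk((-2 - 3), ∅)}), p↦thunk((-2 - 3), ∅)} | St=[subL(0) :: mulR]]
t=10: [T=4 | E={p↦thunk((-2 - 3), ∅)} | St=[subL(0) :: mulR]]
t=11: [T=(if0 (u - 2) then u else u) | E={u↦thunk(((λp. ((λz. z) 4)) (-2 - 3)), ∅)} | St=[mulL(-4)]]
t=12: [T=(u - 2) | E={u↦thunk(((λp. ((λz. z) 4)) (-2 - 3)), ∅)} | St=[if0 :: mulL(-4)]]
t=13: [T=u | E={u↦thunk(((λp. ((λz. z) 4)) (-2 - 3)), ∅)} | St=[subR :: if0 :: mulL(-4)]]
t=14: [T=((λp. ((λz. z) 4)) (-2 - 3)) | E=∅ | St=[subR :: if0 :: mulL(-4)]]
t=15: [T=(λp. ((λz. z) 4)) | E=∅ | St=[thunk :: subR :: if0 :: mulL(-4)]]
t=16: [T=((λz. z) 4) | E={p↦thunk((-2 - 3), ∅)} | St=[subR :: if0 :: mulL(-4)]]
t=17: [T=(λz. z) | E={p↦thunk((-2 - 3), ∅)} | St=[thunk :: subR :: if0 :: mulL(-4)]]
t=18: [T=z | E={z↦thunk(4, {p↦thunk((-2 - 3), ∅)}), p↦thunk((-2 - 3), ∅)} | St=[subR :: if0 :: mulL(-4)]]
t=19: [T=4 | E={p↦thunk((-2 - 3), ∅)} | St=[subR :: if0 :: mulL(-4)]]
t=20: [T=2 | E={u↦thunk(((λp. ((λz. z) 4)) (-2 - 3)), ∅)} | St=[subL(4) :: if0 :: mulL(-4)]]
t=21: [T=u | E={u↦thunk(((λp. ((λz. z) 4)) (-2 - 3)), ∅)} | St=[mulL(-4)]]
t=22: [T=((λp. ((λz. z) 4)) (-2 - 3)) | E=∅ | St=[mulL(-4)]]
t=23: [T=(λp. ((λz. z) 4)) | E=∅ | St=[thunk :: mulL(-4)]]
t=24: [T=((λz. z) 4) | E={p↦thunk((-2 - 3), ∅)} | St=[mulL(-4)]]
t=25: [T=(λz. z) | E={p↦thunk((-2 - 3), ∅)} | St=[thunk :: mulL(-4)]]
t=26: [T=z | E={z↦thunk(4, {p↦thunk((-2 - 3), ∅)}), p↦thunk((-2 - 3), ∅)} | St=[mulL(-4)]]
t=27: [T=4 | E={p↦thunk((-2 - 3), ∅)} | St=[mulL(-4)]]
→ final value -16

Answer: -16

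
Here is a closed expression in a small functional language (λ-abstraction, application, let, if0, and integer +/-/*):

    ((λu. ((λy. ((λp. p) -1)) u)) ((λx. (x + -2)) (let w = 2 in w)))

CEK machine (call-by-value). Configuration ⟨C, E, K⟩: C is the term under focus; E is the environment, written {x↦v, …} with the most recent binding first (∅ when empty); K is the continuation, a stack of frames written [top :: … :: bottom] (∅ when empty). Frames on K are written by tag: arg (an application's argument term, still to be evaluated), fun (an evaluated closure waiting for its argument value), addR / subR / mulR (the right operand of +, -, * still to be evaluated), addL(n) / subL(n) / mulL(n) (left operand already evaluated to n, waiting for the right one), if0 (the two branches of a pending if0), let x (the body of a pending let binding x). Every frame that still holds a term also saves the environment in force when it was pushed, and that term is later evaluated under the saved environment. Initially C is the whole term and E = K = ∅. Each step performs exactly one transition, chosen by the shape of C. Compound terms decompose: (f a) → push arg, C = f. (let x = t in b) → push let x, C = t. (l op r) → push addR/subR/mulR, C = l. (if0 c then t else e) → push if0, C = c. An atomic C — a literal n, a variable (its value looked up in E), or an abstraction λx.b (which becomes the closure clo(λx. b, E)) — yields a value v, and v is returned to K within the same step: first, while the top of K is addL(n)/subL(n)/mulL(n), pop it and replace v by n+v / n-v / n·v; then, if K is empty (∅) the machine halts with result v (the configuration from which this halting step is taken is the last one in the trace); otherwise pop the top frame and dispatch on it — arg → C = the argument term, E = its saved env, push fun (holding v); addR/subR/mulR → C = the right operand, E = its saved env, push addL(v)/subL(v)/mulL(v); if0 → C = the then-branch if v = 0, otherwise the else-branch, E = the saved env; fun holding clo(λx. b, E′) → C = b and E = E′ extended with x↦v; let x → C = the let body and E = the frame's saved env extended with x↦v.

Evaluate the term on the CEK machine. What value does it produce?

step 0: [C=((λu. ((λy. ((λp. p) -1)) u)) ((λx. (x + -2)) (let w = 2 in w))) | E=∅ | K=∅]
step 1: [C=(λu. ((λy. ((λp. p) -1)) u)) | E=∅ | K=[arg]]
step 2: [C=((λx. (x + -2)) (let w = 2 in w)) | E=∅ | K=[fun]]
step 3: [C=(λx. (x + -2)) | E=∅ | K=[arg :: fun]]
step 4: [C=(let w = 2 in w) | E=∅ | K=[fun :: fun]]
step 5: [C=2 | E=∅ | K=[let w :: fun :: fun]]
step 6: [C=w | E={w↦2} | K=[fun :: fun]]
step 7: [C=(x + -2) | E={x↦2} | K=[fun]]
step 8: [C=x | E={x↦2} | K=[addR :: fun]]
step 9: [C=-2 | E={x↦2} | K=[addL(2) :: fun]]
step 10: [C=((λy. ((λp. p) -1)) u) | E={u↦0} | K=∅]
step 11: [C=(λy. ((λp. p) -1)) | E={u↦0} | K=[arg]]
step 12: [C=u | E={u↦0} | K=[fun]]
step 13: [C=((λp. p) -1) | E={y↦0, u↦0} | K=∅]
step 14: [C=(λp. p) | E={y↦0, u↦0} | K=[arg]]
step 15: [C=-1 | E={y↦0, u↦0} | K=[fun]]
step 16: [C=p | E={p↦-1, y↦0, u↦0} | K=∅]
→ final value -1

Answer: -1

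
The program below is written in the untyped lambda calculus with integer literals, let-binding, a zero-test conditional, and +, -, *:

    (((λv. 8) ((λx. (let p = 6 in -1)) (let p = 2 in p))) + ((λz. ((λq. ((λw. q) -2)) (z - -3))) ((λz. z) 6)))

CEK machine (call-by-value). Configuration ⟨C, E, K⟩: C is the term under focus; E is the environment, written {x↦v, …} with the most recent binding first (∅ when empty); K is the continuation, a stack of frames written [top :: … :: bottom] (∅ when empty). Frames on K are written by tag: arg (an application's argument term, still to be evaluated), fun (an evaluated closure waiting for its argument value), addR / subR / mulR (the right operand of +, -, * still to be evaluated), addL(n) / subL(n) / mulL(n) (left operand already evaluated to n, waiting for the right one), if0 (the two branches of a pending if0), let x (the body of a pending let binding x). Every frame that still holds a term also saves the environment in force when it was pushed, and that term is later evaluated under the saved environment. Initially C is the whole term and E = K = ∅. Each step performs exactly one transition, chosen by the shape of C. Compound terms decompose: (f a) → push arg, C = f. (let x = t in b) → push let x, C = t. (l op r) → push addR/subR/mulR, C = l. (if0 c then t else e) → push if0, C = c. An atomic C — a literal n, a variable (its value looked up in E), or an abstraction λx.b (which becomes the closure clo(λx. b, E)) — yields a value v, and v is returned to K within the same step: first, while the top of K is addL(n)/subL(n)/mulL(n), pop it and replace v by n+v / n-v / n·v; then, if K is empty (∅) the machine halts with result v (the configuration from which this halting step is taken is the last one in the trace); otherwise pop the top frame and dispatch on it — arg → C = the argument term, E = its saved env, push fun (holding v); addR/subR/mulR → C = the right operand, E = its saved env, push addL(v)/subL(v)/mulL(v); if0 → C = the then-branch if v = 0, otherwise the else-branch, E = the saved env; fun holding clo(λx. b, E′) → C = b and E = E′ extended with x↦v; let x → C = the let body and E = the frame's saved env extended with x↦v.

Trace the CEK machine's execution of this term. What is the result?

Answer: 17

Derivation:
t=0: [C=(((λv. 8) ((λx. (let p = 6 in -1)) (let p = 2 in p))) + ((λz. ((λq. ((λw. q) -2)) (z - -3))) ((λz. z) 6))) | E=∅ | K=∅]
t=1: [C=((λv. 8) ((λx. (let p = 6 in -1)) (let p = 2 in p))) | E=∅ | K=[addR]]
t=2: [C=(λv. 8) | E=∅ | K=[arg :: addR]]
t=3: [C=((λx. (let p = 6 in -1)) (let p = 2 in p)) | E=∅ | K=[fun :: addR]]
t=4: [C=(λx. (let p = 6 in -1)) | E=∅ | K=[arg :: fun :: addR]]
t=5: [C=(let p = 2 in p) | E=∅ | K=[fun :: fun :: addR]]
t=6: [C=2 | E=∅ | K=[let p :: fun :: fun :: addR]]
t=7: [C=p | E={p↦2} | K=[fun :: fun :: addR]]
t=8: [C=(let p = 6 in -1) | E={x↦2} | K=[fun :: addR]]
t=9: [C=6 | E={x↦2} | K=[let p :: fun :: addR]]
t=10: [C=-1 | E={p↦6, x↦2} | K=[fun :: addR]]
t=11: [C=8 | E={v↦-1} | K=[addR]]
t=12: [C=((λz. ((λq. ((λw. q) -2)) (z - -3))) ((λz. z) 6)) | E=∅ | K=[addL(8)]]
t=13: [C=(λz. ((λq. ((λw. q) -2)) (z - -3))) | E=∅ | K=[arg :: addL(8)]]
t=14: [C=((λz. z) 6) | E=∅ | K=[fun :: addL(8)]]
t=15: [C=(λz. z) | E=∅ | K=[arg :: fun :: addL(8)]]
t=16: [C=6 | E=∅ | K=[fun :: fun :: addL(8)]]
t=17: [C=z | E={z↦6} | K=[fun :: addL(8)]]
t=18: [C=((λq. ((λw. q) -2)) (z - -3)) | E={z↦6} | K=[addL(8)]]
t=19: [C=(λq. ((λw. q) -2)) | E={z↦6} | K=[arg :: addL(8)]]
t=20: [C=(z - -3) | E={z↦6} | K=[fun :: addL(8)]]
t=21: [C=z | E={z↦6} | K=[subR :: fun :: addL(8)]]
t=22: [C=-3 | E={z↦6} | K=[subL(6) :: fun :: addL(8)]]
t=23: [C=((λw. q) -2) | E={q↦9, z↦6} | K=[addL(8)]]
t=24: [C=(λw. q) | E={q↦9, z↦6} | K=[arg :: addL(8)]]
t=25: [C=-2 | E={q↦9, z↦6} | K=[fun :: addL(8)]]
t=26: [C=q | E={w↦-2, q↦9, z↦6} | K=[addL(8)]]
→ final value 17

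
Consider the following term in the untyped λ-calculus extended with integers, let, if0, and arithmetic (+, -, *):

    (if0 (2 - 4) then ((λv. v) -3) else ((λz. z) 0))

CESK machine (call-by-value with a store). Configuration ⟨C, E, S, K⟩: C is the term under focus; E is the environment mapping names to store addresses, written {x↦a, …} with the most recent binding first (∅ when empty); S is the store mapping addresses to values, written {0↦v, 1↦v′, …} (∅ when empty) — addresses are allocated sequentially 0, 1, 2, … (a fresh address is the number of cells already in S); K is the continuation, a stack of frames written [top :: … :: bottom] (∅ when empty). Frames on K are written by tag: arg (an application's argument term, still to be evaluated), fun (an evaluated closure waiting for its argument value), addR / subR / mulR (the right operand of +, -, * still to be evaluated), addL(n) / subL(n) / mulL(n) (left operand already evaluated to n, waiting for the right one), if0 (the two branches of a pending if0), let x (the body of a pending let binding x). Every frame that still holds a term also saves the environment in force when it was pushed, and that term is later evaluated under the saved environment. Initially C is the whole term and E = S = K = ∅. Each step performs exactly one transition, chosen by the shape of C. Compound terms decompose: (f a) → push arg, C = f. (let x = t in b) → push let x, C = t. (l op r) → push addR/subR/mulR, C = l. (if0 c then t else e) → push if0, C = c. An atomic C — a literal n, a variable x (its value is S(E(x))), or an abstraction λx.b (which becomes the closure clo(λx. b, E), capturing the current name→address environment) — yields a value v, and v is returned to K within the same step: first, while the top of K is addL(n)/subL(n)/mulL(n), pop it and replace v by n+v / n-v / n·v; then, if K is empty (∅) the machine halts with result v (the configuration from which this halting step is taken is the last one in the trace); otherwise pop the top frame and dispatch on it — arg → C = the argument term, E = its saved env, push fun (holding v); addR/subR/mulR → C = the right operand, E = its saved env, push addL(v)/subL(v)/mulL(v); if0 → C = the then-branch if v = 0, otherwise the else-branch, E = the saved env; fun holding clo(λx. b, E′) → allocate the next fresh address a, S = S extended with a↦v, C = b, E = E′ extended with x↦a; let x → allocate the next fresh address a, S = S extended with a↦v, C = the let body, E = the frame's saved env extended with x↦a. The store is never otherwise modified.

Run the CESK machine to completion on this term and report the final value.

step 0: [C=(if0 (2 - 4) then ((λv. v) -3) else ((λz. z) 0)) | E=∅ | S=∅ | K=∅]
step 1: [C=(2 - 4) | E=∅ | S=∅ | K=[if0]]
step 2: [C=2 | E=∅ | S=∅ | K=[subR :: if0]]
step 3: [C=4 | E=∅ | S=∅ | K=[subL(2) :: if0]]
step 4: [C=((λz. z) 0) | E=∅ | S=∅ | K=∅]
step 5: [C=(λz. z) | E=∅ | S=∅ | K=[arg]]
step 6: [C=0 | E=∅ | S=∅ | K=[fun]]
step 7: [C=z | E={z↦0} | S={0↦0} | K=∅]
→ final value 0

Answer: 0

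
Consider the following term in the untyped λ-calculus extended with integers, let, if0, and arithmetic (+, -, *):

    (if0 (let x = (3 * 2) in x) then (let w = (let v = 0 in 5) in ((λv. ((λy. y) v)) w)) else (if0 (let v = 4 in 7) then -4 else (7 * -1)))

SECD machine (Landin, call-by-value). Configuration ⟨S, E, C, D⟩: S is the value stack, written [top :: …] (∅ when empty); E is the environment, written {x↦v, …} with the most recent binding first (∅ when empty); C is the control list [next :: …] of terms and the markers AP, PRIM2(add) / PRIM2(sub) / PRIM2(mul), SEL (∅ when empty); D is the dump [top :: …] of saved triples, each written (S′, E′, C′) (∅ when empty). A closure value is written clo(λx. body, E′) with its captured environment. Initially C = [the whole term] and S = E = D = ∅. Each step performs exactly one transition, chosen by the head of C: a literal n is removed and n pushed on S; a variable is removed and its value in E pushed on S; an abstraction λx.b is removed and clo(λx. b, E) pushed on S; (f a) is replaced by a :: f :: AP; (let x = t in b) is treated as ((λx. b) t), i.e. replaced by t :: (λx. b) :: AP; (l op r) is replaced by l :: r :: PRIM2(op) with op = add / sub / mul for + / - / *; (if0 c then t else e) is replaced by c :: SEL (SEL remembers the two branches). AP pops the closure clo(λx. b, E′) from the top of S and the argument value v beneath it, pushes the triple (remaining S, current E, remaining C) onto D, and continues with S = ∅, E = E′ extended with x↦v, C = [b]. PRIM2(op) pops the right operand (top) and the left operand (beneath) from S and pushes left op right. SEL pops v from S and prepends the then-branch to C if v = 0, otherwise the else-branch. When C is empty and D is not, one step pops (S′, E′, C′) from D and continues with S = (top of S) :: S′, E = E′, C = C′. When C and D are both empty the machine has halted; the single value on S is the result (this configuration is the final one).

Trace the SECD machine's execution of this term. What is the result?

t=0: <S=∅, E=∅, C=[(if0 (let x = (3 * 2) in x) then (let w = (let v = 0 in 5) in ((λv. ((λy. y) v)) w)) else (if0 (let v = 4 in 7) then -4 else (7 * -1)))], D=∅>
t=1: <S=∅, E=∅, C=[(let x = (3 * 2) in x) :: SEL], D=∅>
t=2: <S=∅, E=∅, C=[(3 * 2) :: (λx. x) :: AP :: SEL], D=∅>
t=3: <S=∅, E=∅, C=[3 :: 2 :: PRIM2(mul) :: (λx. x) :: AP :: SEL], D=∅>
t=4: <S=[3], E=∅, C=[2 :: PRIM2(mul) :: (λx. x) :: AP :: SEL], D=∅>
t=5: <S=[2 :: 3], E=∅, C=[PRIM2(mul) :: (λx. x) :: AP :: SEL], D=∅>
t=6: <S=[6], E=∅, C=[(λx. x) :: AP :: SEL], D=∅>
t=7: <S=[clo(λx. x, ∅) :: 6], E=∅, C=[AP :: SEL], D=∅>
t=8: <S=∅, E={x↦6}, C=[x], D=[(∅, ∅, [SEL])]>
t=9: <S=[6], E={x↦6}, C=∅, D=[(∅, ∅, [SEL])]>
t=10: <S=[6], E=∅, C=[SEL], D=∅>
t=11: <S=∅, E=∅, C=[(if0 (let v = 4 in 7) then -4 else (7 * -1))], D=∅>
t=12: <S=∅, E=∅, C=[(let v = 4 in 7) :: SEL], D=∅>
t=13: <S=∅, E=∅, C=[4 :: (λv. 7) :: AP :: SEL], D=∅>
t=14: <S=[4], E=∅, C=[(λv. 7) :: AP :: SEL], D=∅>
t=15: <S=[clo(λv. 7, ∅) :: 4], E=∅, C=[AP :: SEL], D=∅>
t=16: <S=∅, E={v↦4}, C=[7], D=[(∅, ∅, [SEL])]>
t=17: <S=[7], E={v↦4}, C=∅, D=[(∅, ∅, [SEL])]>
t=18: <S=[7], E=∅, C=[SEL], D=∅>
t=19: <S=∅, E=∅, C=[(7 * -1)], D=∅>
t=20: <S=∅, E=∅, C=[7 :: -1 :: PRIM2(mul)], D=∅>
t=21: <S=[7], E=∅, C=[-1 :: PRIM2(mul)], D=∅>
t=22: <S=[-1 :: 7], E=∅, C=[PRIM2(mul)], D=∅>
t=23: <S=[-7], E=∅, C=∅, D=∅>
→ final value -7

Answer: -7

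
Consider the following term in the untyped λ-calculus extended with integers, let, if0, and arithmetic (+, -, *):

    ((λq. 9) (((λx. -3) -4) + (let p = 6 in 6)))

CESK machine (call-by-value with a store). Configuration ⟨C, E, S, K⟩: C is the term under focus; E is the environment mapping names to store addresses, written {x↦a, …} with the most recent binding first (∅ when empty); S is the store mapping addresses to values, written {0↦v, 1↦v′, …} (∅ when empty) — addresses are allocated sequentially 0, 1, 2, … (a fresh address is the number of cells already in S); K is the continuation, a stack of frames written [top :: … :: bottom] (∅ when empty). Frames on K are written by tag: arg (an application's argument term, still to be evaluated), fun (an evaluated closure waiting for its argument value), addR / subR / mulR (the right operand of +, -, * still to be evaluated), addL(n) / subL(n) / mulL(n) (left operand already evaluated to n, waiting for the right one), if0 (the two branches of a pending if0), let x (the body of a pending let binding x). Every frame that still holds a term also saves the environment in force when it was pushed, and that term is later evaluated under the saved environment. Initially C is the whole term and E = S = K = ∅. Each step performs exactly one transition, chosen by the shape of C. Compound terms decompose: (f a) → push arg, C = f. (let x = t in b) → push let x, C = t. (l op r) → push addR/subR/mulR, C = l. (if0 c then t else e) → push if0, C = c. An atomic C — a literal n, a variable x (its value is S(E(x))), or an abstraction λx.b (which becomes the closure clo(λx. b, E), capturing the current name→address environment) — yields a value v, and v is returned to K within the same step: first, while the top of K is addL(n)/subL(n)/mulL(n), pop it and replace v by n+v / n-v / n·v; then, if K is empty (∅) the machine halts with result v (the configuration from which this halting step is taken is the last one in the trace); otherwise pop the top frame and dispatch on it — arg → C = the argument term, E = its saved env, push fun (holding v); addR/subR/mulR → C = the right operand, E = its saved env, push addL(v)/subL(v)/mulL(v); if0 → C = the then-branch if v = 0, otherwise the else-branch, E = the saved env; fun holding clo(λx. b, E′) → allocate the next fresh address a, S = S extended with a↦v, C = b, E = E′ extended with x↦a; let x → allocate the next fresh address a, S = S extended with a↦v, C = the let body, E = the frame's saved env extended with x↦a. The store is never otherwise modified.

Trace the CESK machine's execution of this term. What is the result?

[0] [C=((λq. 9) (((λx. -3) -4) + (let p = 6 in 6))) | E=∅ | S=∅ | K=∅]
[1] [C=(λq. 9) | E=∅ | S=∅ | K=[arg]]
[2] [C=(((λx. -3) -4) + (let p = 6 in 6)) | E=∅ | S=∅ | K=[fun]]
[3] [C=((λx. -3) -4) | E=∅ | S=∅ | K=[addR :: fun]]
[4] [C=(λx. -3) | E=∅ | S=∅ | K=[arg :: addR :: fun]]
[5] [C=-4 | E=∅ | S=∅ | K=[fun :: addR :: fun]]
[6] [C=-3 | E={x↦0} | S={0↦-4} | K=[addR :: fun]]
[7] [C=(let p = 6 in 6) | E=∅ | S={0↦-4} | K=[addL(-3) :: fun]]
[8] [C=6 | E=∅ | S={0↦-4} | K=[let p :: addL(-3) :: fun]]
[9] [C=6 | E={p↦1} | S={0↦-4, 1↦6} | K=[addL(-3) :: fun]]
[10] [C=9 | E={q↦2} | S={0↦-4, 1↦6, 2↦3} | K=∅]
→ final value 9

Answer: 9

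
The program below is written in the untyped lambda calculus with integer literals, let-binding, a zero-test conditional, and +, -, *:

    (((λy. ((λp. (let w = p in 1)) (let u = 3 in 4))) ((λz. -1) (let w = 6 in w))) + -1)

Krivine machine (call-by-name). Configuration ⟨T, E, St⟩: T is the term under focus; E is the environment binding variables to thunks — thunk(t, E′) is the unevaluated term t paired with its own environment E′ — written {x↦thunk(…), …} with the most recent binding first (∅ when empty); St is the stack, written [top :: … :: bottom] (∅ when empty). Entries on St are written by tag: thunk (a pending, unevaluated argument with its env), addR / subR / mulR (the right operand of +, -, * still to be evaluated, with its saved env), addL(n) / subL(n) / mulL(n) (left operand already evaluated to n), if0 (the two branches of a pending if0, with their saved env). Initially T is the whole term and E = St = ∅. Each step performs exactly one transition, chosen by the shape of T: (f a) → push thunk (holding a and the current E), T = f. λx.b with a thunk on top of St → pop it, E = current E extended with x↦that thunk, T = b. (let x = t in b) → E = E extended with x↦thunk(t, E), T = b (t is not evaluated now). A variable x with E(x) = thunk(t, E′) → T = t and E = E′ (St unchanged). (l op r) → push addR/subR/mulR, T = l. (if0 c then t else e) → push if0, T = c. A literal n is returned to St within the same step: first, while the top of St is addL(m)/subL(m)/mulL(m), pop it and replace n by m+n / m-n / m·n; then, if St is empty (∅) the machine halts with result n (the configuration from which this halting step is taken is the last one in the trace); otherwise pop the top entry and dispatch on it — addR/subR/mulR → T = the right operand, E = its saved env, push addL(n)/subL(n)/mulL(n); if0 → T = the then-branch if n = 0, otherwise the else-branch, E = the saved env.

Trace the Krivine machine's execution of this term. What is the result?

Answer: 0

Execution trace:
step 0: <T=(((λy. ((λp. (let w = p in 1)) (let u = 3 in 4))) ((λz. -1) (let w = 6 in w))) + -1), E=∅, St=∅>
step 1: <T=((λy. ((λp. (let w = p in 1)) (let u = 3 in 4))) ((λz. -1) (let w = 6 in w))), E=∅, St=[addR]>
step 2: <T=(λy. ((λp. (let w = p in 1)) (let u = 3 in 4))), E=∅, St=[thunk :: addR]>
step 3: <T=((λp. (let w = p in 1)) (let u = 3 in 4)), E={y↦thunk(((λz. -1) (let w = 6 in w)), ∅)}, St=[addR]>
step 4: <T=(λp. (let w = p in 1)), E={y↦thunk(((λz. -1) (let w = 6 in w)), ∅)}, St=[thunk :: addR]>
step 5: <T=(let w = p in 1), E={p↦thunk((let u = 3 in 4), {y↦thunk(((λz. -1) (let w = 6 in w)), ∅)}), y↦thunk(((λz. -1) (let w = 6 in w)), ∅)}, St=[addR]>
step 6: <T=1, E={w↦thunk(p, {p↦thunk((let u = 3 in 4), {y↦thunk(((λz. -1) (let w = 6 in w)), ∅)}), y↦thunk(((λz. -1) (let w = 6 in w)), ∅)}), p↦thunk((let u = 3 in 4), {y↦thunk(((λz. -1) (let w = 6 in w)), ∅)}), y↦thunk(((λz. -1) (let w = 6 in w)), ∅)}, St=[addR]>
step 7: <T=-1, E=∅, St=[addL(1)]>
→ final value 0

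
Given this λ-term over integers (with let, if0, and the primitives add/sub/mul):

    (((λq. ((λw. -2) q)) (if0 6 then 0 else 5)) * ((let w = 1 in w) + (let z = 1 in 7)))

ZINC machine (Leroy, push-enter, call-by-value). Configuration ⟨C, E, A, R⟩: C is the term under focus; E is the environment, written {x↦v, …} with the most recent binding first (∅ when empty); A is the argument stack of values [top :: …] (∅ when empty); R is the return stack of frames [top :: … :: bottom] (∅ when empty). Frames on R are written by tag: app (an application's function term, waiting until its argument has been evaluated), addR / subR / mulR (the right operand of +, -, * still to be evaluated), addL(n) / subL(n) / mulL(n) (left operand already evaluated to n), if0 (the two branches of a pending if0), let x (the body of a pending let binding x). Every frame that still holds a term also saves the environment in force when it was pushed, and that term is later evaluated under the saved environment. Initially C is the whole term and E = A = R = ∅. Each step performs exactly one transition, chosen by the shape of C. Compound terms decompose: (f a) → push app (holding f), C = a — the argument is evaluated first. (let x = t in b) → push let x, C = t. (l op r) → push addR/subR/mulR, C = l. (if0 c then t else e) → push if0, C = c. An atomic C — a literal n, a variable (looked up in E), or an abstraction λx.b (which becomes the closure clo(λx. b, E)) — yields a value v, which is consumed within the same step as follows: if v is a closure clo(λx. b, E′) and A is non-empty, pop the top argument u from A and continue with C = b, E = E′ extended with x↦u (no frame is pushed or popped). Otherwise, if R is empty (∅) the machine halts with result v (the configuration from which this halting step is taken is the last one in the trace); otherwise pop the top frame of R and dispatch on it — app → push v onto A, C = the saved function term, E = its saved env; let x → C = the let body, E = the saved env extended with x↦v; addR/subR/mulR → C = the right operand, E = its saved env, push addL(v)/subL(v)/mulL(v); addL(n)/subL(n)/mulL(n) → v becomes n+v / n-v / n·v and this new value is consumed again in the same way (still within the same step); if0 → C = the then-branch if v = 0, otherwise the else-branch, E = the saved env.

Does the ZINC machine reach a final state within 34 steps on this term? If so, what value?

[0] [C=(((λq. ((λw. -2) q)) (if0 6 then 0 else 5)) * ((let w = 1 in w) + (let z = 1 in 7))) | E=∅ | A=∅ | R=∅]
[1] [C=((λq. ((λw. -2) q)) (if0 6 then 0 else 5)) | E=∅ | A=∅ | R=[mulR]]
[2] [C=(if0 6 then 0 else 5) | E=∅ | A=∅ | R=[app :: mulR]]
[3] [C=6 | E=∅ | A=∅ | R=[if0 :: app :: mulR]]
[4] [C=5 | E=∅ | A=∅ | R=[app :: mulR]]
[5] [C=(λq. ((λw. -2) q)) | E=∅ | A=[5] | R=[mulR]]
[6] [C=((λw. -2) q) | E={q↦5} | A=∅ | R=[mulR]]
[7] [C=q | E={q↦5} | A=∅ | R=[app :: mulR]]
[8] [C=(λw. -2) | E={q↦5} | A=[5] | R=[mulR]]
[9] [C=-2 | E={w↦5, q↦5} | A=∅ | R=[mulR]]
[10] [C=((let w = 1 in w) + (let z = 1 in 7)) | E=∅ | A=∅ | R=[mulL(-2)]]
[11] [C=(let w = 1 in w) | E=∅ | A=∅ | R=[addR :: mulL(-2)]]
[12] [C=1 | E=∅ | A=∅ | R=[let w :: addR :: mulL(-2)]]
[13] [C=w | E={w↦1} | A=∅ | R=[addR :: mulL(-2)]]
[14] [C=(let z = 1 in 7) | E=∅ | A=∅ | R=[addL(1) :: mulL(-2)]]
[15] [C=1 | E=∅ | A=∅ | R=[let z :: addL(1) :: mulL(-2)]]
[16] [C=7 | E={z↦1} | A=∅ | R=[addL(1) :: mulL(-2)]]
→ final value -16

Answer: -16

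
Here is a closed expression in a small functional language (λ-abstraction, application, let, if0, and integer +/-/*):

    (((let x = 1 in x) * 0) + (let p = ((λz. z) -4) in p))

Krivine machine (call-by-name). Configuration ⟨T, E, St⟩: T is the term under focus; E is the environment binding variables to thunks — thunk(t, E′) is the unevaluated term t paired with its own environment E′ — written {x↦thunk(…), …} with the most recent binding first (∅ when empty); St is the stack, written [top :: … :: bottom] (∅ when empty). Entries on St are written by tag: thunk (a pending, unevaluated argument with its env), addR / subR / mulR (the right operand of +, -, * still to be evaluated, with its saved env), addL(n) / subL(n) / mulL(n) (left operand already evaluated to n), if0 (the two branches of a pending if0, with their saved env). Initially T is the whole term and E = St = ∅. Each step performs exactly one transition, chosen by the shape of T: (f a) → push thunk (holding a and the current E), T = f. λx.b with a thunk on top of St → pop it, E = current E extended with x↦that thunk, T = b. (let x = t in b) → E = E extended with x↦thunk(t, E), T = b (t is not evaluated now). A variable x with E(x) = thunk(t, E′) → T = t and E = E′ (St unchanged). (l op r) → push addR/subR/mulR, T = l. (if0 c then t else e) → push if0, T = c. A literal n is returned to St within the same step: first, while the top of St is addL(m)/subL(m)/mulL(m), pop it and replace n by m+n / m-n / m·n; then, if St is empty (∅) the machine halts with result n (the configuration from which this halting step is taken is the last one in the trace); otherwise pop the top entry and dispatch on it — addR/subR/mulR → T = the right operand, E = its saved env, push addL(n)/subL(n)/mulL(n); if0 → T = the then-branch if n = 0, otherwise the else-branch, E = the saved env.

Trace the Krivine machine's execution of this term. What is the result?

0. [T=(((let x = 1 in x) * 0) + (let p = ((λz. z) -4) in p)) | E=∅ | St=∅]
1. [T=((let x = 1 in x) * 0) | E=∅ | St=[addR]]
2. [T=(let x = 1 in x) | E=∅ | St=[mulR :: addR]]
3. [T=x | E={x↦thunk(1, ∅)} | St=[mulR :: addR]]
4. [T=1 | E=∅ | St=[mulR :: addR]]
5. [T=0 | E=∅ | St=[mulL(1) :: addR]]
6. [T=(let p = ((λz. z) -4) in p) | E=∅ | St=[addL(0)]]
7. [T=p | E={p↦thunk(((λz. z) -4), ∅)} | St=[addL(0)]]
8. [T=((λz. z) -4) | E=∅ | St=[addL(0)]]
9. [T=(λz. z) | E=∅ | St=[thunk :: addL(0)]]
10. [T=z | E={z↦thunk(-4, ∅)} | St=[addL(0)]]
11. [T=-4 | E=∅ | St=[addL(0)]]
→ final value -4

Answer: -4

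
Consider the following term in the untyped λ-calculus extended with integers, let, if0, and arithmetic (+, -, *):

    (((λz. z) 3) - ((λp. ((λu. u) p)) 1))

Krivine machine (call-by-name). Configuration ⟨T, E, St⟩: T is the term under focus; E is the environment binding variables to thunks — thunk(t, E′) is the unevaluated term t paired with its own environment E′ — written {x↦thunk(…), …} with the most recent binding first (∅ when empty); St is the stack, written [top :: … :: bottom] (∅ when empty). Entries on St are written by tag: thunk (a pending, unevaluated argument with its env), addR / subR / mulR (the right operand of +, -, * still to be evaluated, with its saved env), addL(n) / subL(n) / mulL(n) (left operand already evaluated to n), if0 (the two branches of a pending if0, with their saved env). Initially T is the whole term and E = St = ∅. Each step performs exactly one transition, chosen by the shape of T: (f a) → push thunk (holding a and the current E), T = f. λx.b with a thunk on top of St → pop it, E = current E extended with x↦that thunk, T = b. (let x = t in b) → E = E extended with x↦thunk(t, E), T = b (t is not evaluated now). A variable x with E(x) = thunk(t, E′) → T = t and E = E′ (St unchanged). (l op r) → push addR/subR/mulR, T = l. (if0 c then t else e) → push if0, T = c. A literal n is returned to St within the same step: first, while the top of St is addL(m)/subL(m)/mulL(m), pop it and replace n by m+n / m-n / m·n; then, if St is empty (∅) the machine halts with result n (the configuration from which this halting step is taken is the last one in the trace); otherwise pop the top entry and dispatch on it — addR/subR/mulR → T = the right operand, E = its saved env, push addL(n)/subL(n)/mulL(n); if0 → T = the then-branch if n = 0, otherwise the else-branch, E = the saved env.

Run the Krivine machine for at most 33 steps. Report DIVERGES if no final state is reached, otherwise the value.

t=0: ⟨T=(((λz. z) 3) - ((λp. ((λu. u) p)) 1)); E=∅; St=∅⟩
t=1: ⟨T=((λz. z) 3); E=∅; St=[subR]⟩
t=2: ⟨T=(λz. z); E=∅; St=[thunk :: subR]⟩
t=3: ⟨T=z; E={z↦thunk(3, ∅)}; St=[subR]⟩
t=4: ⟨T=3; E=∅; St=[subR]⟩
t=5: ⟨T=((λp. ((λu. u) p)) 1); E=∅; St=[subL(3)]⟩
t=6: ⟨T=(λp. ((λu. u) p)); E=∅; St=[thunk :: subL(3)]⟩
t=7: ⟨T=((λu. u) p); E={p↦thunk(1, ∅)}; St=[subL(3)]⟩
t=8: ⟨T=(λu. u); E={p↦thunk(1, ∅)}; St=[thunk :: subL(3)]⟩
t=9: ⟨T=u; E={u↦thunk(p, {p↦thunk(1, ∅)}), p↦thunk(1, ∅)}; St=[subL(3)]⟩
t=10: ⟨T=p; E={p↦thunk(1, ∅)}; St=[subL(3)]⟩
t=11: ⟨T=1; E=∅; St=[subL(3)]⟩
→ final value 2

Answer: 2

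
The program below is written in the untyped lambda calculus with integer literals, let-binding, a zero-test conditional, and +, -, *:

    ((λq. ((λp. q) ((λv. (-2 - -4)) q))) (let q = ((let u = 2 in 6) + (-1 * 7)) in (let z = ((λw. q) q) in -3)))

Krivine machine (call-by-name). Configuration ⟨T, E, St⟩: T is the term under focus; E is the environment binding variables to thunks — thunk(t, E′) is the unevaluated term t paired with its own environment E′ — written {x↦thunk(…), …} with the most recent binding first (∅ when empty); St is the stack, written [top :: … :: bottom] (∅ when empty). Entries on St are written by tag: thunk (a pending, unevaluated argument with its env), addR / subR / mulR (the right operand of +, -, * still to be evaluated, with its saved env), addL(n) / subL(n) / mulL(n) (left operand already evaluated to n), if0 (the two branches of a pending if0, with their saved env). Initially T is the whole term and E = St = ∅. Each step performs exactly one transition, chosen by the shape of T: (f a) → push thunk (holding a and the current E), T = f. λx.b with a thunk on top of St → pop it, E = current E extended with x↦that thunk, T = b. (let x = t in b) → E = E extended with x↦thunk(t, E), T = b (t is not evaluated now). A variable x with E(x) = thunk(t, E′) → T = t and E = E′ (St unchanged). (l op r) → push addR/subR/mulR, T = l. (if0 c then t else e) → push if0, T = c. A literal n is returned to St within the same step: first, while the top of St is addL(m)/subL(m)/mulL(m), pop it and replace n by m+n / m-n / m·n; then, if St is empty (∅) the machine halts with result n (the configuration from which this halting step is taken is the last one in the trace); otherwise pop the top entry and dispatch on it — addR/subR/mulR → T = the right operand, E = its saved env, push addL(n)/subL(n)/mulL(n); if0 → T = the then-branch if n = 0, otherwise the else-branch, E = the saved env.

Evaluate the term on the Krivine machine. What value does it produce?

Answer: -3

Machine steps:
t=0: ⟨T=((λq. ((λp. q) ((λv. (-2 - -4)) q))) (let q = ((let u = 2 in 6) + (-1 * 7)) in (let z = ((λw. q) q) in -3))); E=∅; St=∅⟩
t=1: ⟨T=(λq. ((λp. q) ((λv. (-2 - -4)) q))); E=∅; St=[thunk]⟩
t=2: ⟨T=((λp. q) ((λv. (-2 - -4)) q)); E={q↦thunk((let q = ((let u = 2 in 6) + (-1 * 7)) in (let z = ((λw. q) q) in -3)), ∅)}; St=∅⟩
t=3: ⟨T=(λp. q); E={q↦thunk((let q = ((let u = 2 in 6) + (-1 * 7)) in (let z = ((λw. q) q) in -3)), ∅)}; St=[thunk]⟩
t=4: ⟨T=q; E={p↦thunk(((λv. (-2 - -4)) q), {q↦thunk((let q = ((let u = 2 in 6) + (-1 * 7)) in (let z = ((λw. q) q) in -3)), ∅)}), q↦thunk((let q = ((let u = 2 in 6) + (-1 * 7)) in (let z = ((λw. q) q) in -3)), ∅)}; St=∅⟩
t=5: ⟨T=(let q = ((let u = 2 in 6) + (-1 * 7)) in (let z = ((λw. q) q) in -3)); E=∅; St=∅⟩
t=6: ⟨T=(let z = ((λw. q) q) in -3); E={q↦thunk(((let u = 2 in 6) + (-1 * 7)), ∅)}; St=∅⟩
t=7: ⟨T=-3; E={z↦thunk(((λw. q) q), {q↦thunk(((let u = 2 in 6) + (-1 * 7)), ∅)}), q↦thunk(((let u = 2 in 6) + (-1 * 7)), ∅)}; St=∅⟩
→ final value -3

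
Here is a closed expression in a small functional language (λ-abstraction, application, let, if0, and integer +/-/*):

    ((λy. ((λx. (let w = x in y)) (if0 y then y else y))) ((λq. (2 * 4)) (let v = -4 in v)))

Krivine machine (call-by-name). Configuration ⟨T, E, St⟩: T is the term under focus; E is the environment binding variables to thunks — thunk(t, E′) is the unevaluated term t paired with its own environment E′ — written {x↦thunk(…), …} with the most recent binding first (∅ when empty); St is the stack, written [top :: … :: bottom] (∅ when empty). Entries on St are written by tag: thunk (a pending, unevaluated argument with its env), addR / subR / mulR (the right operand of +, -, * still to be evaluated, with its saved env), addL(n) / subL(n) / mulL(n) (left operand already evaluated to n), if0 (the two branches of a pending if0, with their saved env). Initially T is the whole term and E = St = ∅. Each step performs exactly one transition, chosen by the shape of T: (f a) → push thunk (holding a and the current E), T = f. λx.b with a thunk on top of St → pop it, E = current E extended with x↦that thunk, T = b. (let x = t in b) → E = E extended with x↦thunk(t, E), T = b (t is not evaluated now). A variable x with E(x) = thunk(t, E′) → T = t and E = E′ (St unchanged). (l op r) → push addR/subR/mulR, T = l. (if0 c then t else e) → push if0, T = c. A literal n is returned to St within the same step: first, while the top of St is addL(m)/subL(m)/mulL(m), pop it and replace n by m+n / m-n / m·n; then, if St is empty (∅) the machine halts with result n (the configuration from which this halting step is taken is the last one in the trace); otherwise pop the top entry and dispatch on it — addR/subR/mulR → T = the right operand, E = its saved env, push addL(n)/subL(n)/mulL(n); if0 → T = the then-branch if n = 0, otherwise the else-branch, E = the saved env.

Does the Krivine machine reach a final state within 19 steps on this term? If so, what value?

Answer: 8

Execution trace:
step 0: [T=((λy. ((λx. (let w = x in y)) (if0 y then y else y))) ((λq. (2 * 4)) (let v = -4 in v))) | E=∅ | St=∅]
step 1: [T=(λy. ((λx. (let w = x in y)) (if0 y then y else y))) | E=∅ | St=[thunk]]
step 2: [T=((λx. (let w = x in y)) (if0 y then y else y)) | E={y↦thunk(((λq. (2 * 4)) (let v = -4 in v)), ∅)} | St=∅]
step 3: [T=(λx. (let w = x in y)) | E={y↦thunk(((λq. (2 * 4)) (let v = -4 in v)), ∅)} | St=[thunk]]
step 4: [T=(let w = x in y) | E={x↦thunk((if0 y then y else y), {y↦thunk(((λq. (2 * 4)) (let v = -4 in v)), ∅)}), y↦thunk(((λq. (2 * 4)) (let v = -4 in v)), ∅)} | St=∅]
step 5: [T=y | E={w↦thunk(x, {x↦thunk((if0 y then y else y), {y↦thunk(((λq. (2 * 4)) (let v = -4 in v)), ∅)}), y↦thunk(((λq. (2 * 4)) (let v = -4 in v)), ∅)}), x↦thunk((if0 y then y else y), {y↦thunk(((λq. (2 * 4)) (let v = -4 in v)), ∅)}), y↦thunk(((λq. (2 * 4)) (let v = -4 in v)), ∅)} | St=∅]
step 6: [T=((λq. (2 * 4)) (let v = -4 in v)) | E=∅ | St=∅]
step 7: [T=(λq. (2 * 4)) | E=∅ | St=[thunk]]
step 8: [T=(2 * 4) | E={q↦thunk((let v = -4 in v), ∅)} | St=∅]
step 9: [T=2 | E={q↦thunk((let v = -4 in v), ∅)} | St=[mulR]]
step 10: [T=4 | E={q↦thunk((let v = -4 in v), ∅)} | St=[mulL(2)]]
→ final value 8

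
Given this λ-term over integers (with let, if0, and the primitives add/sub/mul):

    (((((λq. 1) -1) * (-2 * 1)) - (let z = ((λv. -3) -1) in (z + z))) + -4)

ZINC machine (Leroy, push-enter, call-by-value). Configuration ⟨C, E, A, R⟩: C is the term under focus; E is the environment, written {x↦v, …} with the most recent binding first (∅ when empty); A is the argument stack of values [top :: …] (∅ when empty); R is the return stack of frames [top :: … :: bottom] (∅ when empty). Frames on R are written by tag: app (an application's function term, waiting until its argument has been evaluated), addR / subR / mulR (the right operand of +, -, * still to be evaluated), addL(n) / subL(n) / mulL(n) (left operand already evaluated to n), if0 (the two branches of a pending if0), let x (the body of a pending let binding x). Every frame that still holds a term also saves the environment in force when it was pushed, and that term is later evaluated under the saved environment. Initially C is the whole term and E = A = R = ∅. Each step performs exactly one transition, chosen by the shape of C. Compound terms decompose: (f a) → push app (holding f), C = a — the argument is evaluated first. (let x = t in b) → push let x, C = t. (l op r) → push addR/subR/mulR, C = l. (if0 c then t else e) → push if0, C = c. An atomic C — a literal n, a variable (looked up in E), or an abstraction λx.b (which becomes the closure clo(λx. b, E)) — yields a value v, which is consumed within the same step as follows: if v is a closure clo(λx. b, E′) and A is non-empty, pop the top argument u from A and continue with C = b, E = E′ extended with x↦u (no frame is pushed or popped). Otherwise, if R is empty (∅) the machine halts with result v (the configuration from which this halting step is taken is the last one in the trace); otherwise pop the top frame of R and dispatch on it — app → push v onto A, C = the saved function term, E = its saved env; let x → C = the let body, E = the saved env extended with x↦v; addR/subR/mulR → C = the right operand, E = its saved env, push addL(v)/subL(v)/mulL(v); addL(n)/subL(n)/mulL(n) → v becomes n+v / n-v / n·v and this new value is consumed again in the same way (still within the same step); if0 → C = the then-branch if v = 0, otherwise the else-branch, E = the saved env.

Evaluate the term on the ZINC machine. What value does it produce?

t=0: [C=(((((λq. 1) -1) * (-2 * 1)) - (let z = ((λv. -3) -1) in (z + z))) + -4) | E=∅ | A=∅ | R=∅]
t=1: [C=((((λq. 1) -1) * (-2 * 1)) - (let z = ((λv. -3) -1) in (z + z))) | E=∅ | A=∅ | R=[addR]]
t=2: [C=(((λq. 1) -1) * (-2 * 1)) | E=∅ | A=∅ | R=[subR :: addR]]
t=3: [C=((λq. 1) -1) | E=∅ | A=∅ | R=[mulR :: subR :: addR]]
t=4: [C=-1 | E=∅ | A=∅ | R=[app :: mulR :: subR :: addR]]
t=5: [C=(λq. 1) | E=∅ | A=[-1] | R=[mulR :: subR :: addR]]
t=6: [C=1 | E={q↦-1} | A=∅ | R=[mulR :: subR :: addR]]
t=7: [C=(-2 * 1) | E=∅ | A=∅ | R=[mulL(1) :: subR :: addR]]
t=8: [C=-2 | E=∅ | A=∅ | R=[mulR :: mulL(1) :: subR :: addR]]
t=9: [C=1 | E=∅ | A=∅ | R=[mulL(-2) :: mulL(1) :: subR :: addR]]
t=10: [C=(let z = ((λv. -3) -1) in (z + z)) | E=∅ | A=∅ | R=[subL(-2) :: addR]]
t=11: [C=((λv. -3) -1) | E=∅ | A=∅ | R=[let z :: subL(-2) :: addR]]
t=12: [C=-1 | E=∅ | A=∅ | R=[app :: let z :: subL(-2) :: addR]]
t=13: [C=(λv. -3) | E=∅ | A=[-1] | R=[let z :: subL(-2) :: addR]]
t=14: [C=-3 | E={v↦-1} | A=∅ | R=[let z :: subL(-2) :: addR]]
t=15: [C=(z + z) | E={z↦-3} | A=∅ | R=[subL(-2) :: addR]]
t=16: [C=z | E={z↦-3} | A=∅ | R=[addR :: subL(-2) :: addR]]
t=17: [C=z | E={z↦-3} | A=∅ | R=[addL(-3) :: subL(-2) :: addR]]
t=18: [C=-4 | E=∅ | A=∅ | R=[addL(4)]]
→ final value 0

Answer: 0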